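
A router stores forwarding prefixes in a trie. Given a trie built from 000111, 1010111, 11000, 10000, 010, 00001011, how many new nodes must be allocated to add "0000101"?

"0000101" is already a full path in the trie; only an end-marker is added.
No new nodes are needed: 0.

0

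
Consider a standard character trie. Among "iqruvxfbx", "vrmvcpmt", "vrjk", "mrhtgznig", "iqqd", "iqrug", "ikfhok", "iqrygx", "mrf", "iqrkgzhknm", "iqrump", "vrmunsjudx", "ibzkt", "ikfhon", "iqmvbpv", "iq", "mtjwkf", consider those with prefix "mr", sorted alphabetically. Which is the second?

Words with prefix "mr", in lexicographic order: "mrf", "mrhtgznig"
The 2nd is mrhtgznig.

mrhtgznig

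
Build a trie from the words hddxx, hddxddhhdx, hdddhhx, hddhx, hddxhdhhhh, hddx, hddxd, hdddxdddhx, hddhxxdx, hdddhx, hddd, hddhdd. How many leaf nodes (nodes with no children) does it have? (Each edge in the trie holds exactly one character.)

8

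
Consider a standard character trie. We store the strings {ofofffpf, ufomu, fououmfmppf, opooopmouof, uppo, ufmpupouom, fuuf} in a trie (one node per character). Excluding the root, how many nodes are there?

For each word, the new-node count is its length minus the longest prefix already in the trie:
  "ofofffpf" → 8 new (o, f, o, f, f, f, p, f)
  "ufomu" → 5 new (u, f, o, m, u)
  "fououmfmppf" → 11 new (f, o, u, o, u, m, f, m, p, p, f)
  "opooopmouof" → prefix "o" already present; 10 new (p, o, o, o, p, m, o, u, o, f)
  "uppo" → prefix "u" already present; 3 new (p, p, o)
  "ufmpupouom" → prefix "uf" already present; 8 new (m, p, u, p, o, u, o, m)
  "fuuf" → prefix "f" already present; 3 new (u, u, f)
Total nodes = 8 + 5 + 11 + 10 + 3 + 8 + 3 = 48

48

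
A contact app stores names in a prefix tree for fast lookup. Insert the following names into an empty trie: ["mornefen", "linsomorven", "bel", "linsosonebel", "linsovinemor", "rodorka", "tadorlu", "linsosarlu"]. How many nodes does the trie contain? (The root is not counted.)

Insert word by word; a character creates a node only if that edge doesn't already exist:
  "mornefen" → 8 new (m, o, r, n, e, f, e, n)
  "linsomorven" → 11 new (l, i, n, s, o, m, o, r, v, e, n)
  "bel" → 3 new (b, e, l)
  "linsosonebel" → prefix "linso" already present; 7 new (s, o, n, e, b, e, l)
  "linsovinemor" → prefix "linso" already present; 7 new (v, i, n, e, m, o, r)
  "rodorka" → 7 new (r, o, d, o, r, k, a)
  "tadorlu" → 7 new (t, a, d, o, r, l, u)
  "linsosarlu" → prefix "linsos" already present; 4 new (a, r, l, u)
Total nodes = 8 + 11 + 3 + 7 + 7 + 7 + 7 + 4 = 54

54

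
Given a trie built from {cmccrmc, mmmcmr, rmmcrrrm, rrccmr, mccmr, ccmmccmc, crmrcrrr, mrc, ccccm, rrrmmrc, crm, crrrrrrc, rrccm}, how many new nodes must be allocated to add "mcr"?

Walking "mcr" from the root, the first 2 characters ("mc") follow existing edges; "r" is the first miss.
Each of the 1 remaining characters creates one node.

1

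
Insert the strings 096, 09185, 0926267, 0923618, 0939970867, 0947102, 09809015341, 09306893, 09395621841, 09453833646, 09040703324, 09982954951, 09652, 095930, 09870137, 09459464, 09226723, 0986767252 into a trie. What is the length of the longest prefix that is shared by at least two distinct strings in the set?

Equivalently: take the maximum, over all pairs, of their longest common prefix length.
e.g. "09395621841" and "0939970867" share the prefix "0939" of length 4; no pair shares a longer one.
Longest shared-prefix length: 4

4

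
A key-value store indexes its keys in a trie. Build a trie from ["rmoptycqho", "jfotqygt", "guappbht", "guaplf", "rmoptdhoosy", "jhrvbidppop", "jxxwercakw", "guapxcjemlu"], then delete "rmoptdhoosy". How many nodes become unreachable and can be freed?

6

After clearing the end-marker at "rmoptdhoosy", prune upward until reaching a node still needed by another word.
The suffix "dhoosy" (6 nodes) is used only by "rmoptdhoosy"; the node for "rmopt" still has the child "y", so pruning stops there.
Nodes removed: 6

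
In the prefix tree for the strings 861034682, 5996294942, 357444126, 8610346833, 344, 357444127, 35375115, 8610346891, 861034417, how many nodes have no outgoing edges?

Leaves are exactly the stored words that no other stored word extends.
Those words: "344", "35375115", "357444126", "357444127", "5996294942", "861034417", "861034682", "8610346833", "8610346891"
Leaf count: 9

9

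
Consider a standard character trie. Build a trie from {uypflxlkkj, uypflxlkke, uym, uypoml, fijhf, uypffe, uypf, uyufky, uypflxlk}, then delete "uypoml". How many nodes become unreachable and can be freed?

A node on "uypoml"'s path can go only if nothing else ends at it or branches off below it.
The suffix "oml" (3 nodes) is used only by "uypoml"; the node for "uyp" still has the child "f", so pruning stops there.
Nodes removed: 3

3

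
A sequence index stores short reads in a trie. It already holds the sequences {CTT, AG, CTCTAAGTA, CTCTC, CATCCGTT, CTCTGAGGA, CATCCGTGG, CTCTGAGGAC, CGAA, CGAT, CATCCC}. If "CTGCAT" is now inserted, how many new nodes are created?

Walking "CTGCAT" from the root, the first 2 characters ("CT") follow existing edges; "G" is the first miss.
Each of the 4 remaining characters creates one node.

4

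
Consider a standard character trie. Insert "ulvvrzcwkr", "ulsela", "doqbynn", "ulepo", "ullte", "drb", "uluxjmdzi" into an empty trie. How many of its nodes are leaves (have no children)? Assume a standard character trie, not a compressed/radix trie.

7

A leaf is a node with no children — equivalently, the end of a word that is not a proper prefix of any other stored word.
Those words: "doqbynn", "drb", "ulepo", "ullte", "ulsela", "uluxjmdzi", "ulvvrzcwkr"
Leaf count: 7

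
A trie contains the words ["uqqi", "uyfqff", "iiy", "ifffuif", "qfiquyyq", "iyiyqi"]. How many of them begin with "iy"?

1

Traverse to the node for "iy", then collect every word in that subtree.
Words under "iy": iyiyqi
Count: 1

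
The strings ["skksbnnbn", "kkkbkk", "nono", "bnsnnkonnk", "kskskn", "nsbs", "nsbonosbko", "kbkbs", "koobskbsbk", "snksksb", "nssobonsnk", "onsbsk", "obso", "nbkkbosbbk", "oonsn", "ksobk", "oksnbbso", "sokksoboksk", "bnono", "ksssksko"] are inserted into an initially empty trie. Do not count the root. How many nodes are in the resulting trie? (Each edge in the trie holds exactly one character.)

122

Insert word by word; a character creates a node only if that edge doesn't already exist:
  "skksbnnbn" → 9 new (s, k, k, s, b, n, n, b, n)
  "kkkbkk" → 6 new (k, k, k, b, k, k)
  "nono" → 4 new (n, o, n, o)
  "bnsnnkonnk" → 10 new (b, n, s, n, n, k, o, n, n, k)
  "kskskn" → prefix "k" already present; 5 new (s, k, s, k, n)
  "nsbs" → prefix "n" already present; 3 new (s, b, s)
  "nsbonosbko" → prefix "nsb" already present; 7 new (o, n, o, s, b, k, o)
  "kbkbs" → prefix "k" already present; 4 new (b, k, b, s)
  "koobskbsbk" → prefix "k" already present; 9 new (o, o, b, s, k, b, s, b, k)
  "snksksb" → prefix "s" already present; 6 new (n, k, s, k, s, b)
  "nssobonsnk" → prefix "ns" already present; 8 new (s, o, b, o, n, s, n, k)
  "onsbsk" → 6 new (o, n, s, b, s, k)
  "obso" → prefix "o" already present; 3 new (b, s, o)
  "nbkkbosbbk" → prefix "n" already present; 9 new (b, k, k, b, o, s, b, b, k)
  "oonsn" → prefix "o" already present; 4 new (o, n, s, n)
  "ksobk" → prefix "ks" already present; 3 new (o, b, k)
  "oksnbbso" → prefix "o" already present; 7 new (k, s, n, b, b, s, o)
  "sokksoboksk" → prefix "s" already present; 10 new (o, k, k, s, o, b, o, k, s, k)
  "bnono" → prefix "bn" already present; 3 new (o, n, o)
  "ksssksko" → prefix "ks" already present; 6 new (s, s, k, s, k, o)
Total nodes = 9 + 6 + 4 + 10 + 5 + 3 + 7 + 4 + 9 + 6 + 8 + 6 + 3 + 9 + 4 + 3 + 7 + 10 + 3 + 6 = 122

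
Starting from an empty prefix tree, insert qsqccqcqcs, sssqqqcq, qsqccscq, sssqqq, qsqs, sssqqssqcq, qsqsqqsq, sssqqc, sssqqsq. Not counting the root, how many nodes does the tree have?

33

Count nodes per top-level branch (shared prefixes stored once):
  'q'-branch (qsqccqcqcs, qsqccscq, qsqs, qsqsqqsq): 18 nodes
  's'-branch (sssqqc, sssqqq, sssqqqcq, sssqqsq, sssqqssqcq): 15 nodes
Sum: 33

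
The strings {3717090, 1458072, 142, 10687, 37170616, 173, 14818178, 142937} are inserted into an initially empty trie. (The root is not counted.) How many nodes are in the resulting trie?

33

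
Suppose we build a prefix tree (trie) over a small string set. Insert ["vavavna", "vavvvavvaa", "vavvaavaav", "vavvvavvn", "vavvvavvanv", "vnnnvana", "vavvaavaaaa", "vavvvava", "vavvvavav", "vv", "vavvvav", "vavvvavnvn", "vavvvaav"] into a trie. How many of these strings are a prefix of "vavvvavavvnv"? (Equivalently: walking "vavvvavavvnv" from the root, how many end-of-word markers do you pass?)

3

Traverse "vavvvavavvnv" character by character; count nodes along the way that are marked as word ends.
Prefixes of the query that are stored words: "vavvvav", "vavvvava", "vavvvavav"
Count: 3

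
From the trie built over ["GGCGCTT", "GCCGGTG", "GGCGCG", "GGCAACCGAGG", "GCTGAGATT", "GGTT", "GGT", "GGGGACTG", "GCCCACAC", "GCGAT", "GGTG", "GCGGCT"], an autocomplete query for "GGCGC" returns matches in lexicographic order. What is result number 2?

DFS of the "GGCGC" subtree visits, in order: "GGCGCG", "GGCGCTT"
Position 2: GGCGCTT

GGCGCTT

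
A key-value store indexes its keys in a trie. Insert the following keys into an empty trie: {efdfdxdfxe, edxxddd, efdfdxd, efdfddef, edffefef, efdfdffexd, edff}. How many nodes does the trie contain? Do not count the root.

Count nodes per top-level branch (shared prefixes stored once):
  'e'-branch (edff, edffefef, edxxddd, efdfddef, efdfdffexd, efdfdxd, efdfdxdfxe): 30 nodes
Sum: 30

30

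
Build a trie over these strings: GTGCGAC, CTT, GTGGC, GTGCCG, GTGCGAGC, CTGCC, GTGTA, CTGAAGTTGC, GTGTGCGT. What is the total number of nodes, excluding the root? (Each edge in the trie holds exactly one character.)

32

Trace insertions, counting only characters that open a new branch:
  "GTGCGAC" → 7 new (G, T, G, C, G, A, C)
  "CTT" → 3 new (C, T, T)
  "GTGGC" → prefix "GTG" already present; 2 new (G, C)
  "GTGCCG" → prefix "GTGC" already present; 2 new (C, G)
  "GTGCGAGC" → prefix "GTGCGA" already present; 2 new (G, C)
  "CTGCC" → prefix "CT" already present; 3 new (G, C, C)
  "GTGTA" → prefix "GTG" already present; 2 new (T, A)
  "CTGAAGTTGC" → prefix "CTG" already present; 7 new (A, A, G, T, T, G, C)
  "GTGTGCGT" → prefix "GTGT" already present; 4 new (G, C, G, T)
Total nodes = 7 + 3 + 2 + 2 + 2 + 3 + 2 + 7 + 4 = 32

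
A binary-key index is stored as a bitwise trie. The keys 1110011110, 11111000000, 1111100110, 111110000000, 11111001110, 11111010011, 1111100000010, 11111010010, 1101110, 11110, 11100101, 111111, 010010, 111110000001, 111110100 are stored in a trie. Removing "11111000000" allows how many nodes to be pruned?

A node on "11111000000"'s path can go only if nothing else ends at it or branches off below it.
Every node on "11111000000" is still needed (e.g. by "111110000000"), so nothing is freed.
Nodes removed: 0

0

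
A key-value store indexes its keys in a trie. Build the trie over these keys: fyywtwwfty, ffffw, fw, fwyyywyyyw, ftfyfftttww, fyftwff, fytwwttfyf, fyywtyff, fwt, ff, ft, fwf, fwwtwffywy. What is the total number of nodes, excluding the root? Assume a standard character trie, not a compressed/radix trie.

Insert word by word; a character creates a node only if that edge doesn't already exist:
  "fyywtwwfty" → 10 new (f, y, y, w, t, w, w, f, t, y)
  "ffffw" → prefix "f" already present; 4 new (f, f, f, w)
  "fw" → prefix "f" already present; 1 new (w)
  "fwyyywyyyw" → prefix "fw" already present; 8 new (y, y, y, w, y, y, y, w)
  "ftfyfftttww" → prefix "f" already present; 10 new (t, f, y, f, f, t, t, t, w, w)
  "fyftwff" → prefix "fy" already present; 5 new (f, t, w, f, f)
  "fytwwttfyf" → prefix "fy" already present; 8 new (t, w, w, t, t, f, y, f)
  "fyywtyff" → prefix "fyywt" already present; 3 new (y, f, f)
  "fwt" → prefix "fw" already present; 1 new (t)
  "ff" → prefix "ff" already present; 0 new (none)
  "ft" → prefix "ft" already present; 0 new (none)
  "fwf" → prefix "fw" already present; 1 new (f)
  "fwwtwffywy" → prefix "fw" already present; 8 new (w, t, w, f, f, y, w, y)
Total nodes = 10 + 4 + 1 + 8 + 10 + 5 + 8 + 3 + 1 + 0 + 0 + 1 + 8 = 59

59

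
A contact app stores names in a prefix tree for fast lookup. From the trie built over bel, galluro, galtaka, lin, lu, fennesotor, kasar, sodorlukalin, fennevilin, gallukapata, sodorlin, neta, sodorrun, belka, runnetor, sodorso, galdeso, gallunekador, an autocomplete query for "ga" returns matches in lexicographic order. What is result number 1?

galdeso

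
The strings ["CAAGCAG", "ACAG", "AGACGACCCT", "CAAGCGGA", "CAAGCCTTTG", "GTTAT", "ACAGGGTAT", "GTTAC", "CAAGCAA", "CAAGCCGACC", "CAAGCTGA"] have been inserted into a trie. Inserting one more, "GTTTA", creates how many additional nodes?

2

Walking "GTTTA" from the root, the first 3 characters ("GTT") follow existing edges; "T" is the first miss.
New nodes needed: |"GTTTA"| − 3 = 5 − 3 = 2.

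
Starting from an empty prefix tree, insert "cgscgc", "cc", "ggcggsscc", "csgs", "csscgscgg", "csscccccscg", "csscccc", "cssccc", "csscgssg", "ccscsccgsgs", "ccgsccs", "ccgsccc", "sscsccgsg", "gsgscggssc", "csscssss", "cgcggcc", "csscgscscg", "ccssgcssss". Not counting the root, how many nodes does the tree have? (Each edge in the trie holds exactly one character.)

87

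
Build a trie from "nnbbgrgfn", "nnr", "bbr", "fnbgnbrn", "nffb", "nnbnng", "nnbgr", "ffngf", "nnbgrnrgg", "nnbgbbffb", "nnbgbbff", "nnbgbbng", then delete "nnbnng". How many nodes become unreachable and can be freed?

3

Walk "nnbnng" from the leaf back toward the root, removing each node that no remaining word uses.
The suffix "nng" (3 nodes) is used only by "nnbnng"; the node for "nnb" still has the child "b", so pruning stops there.
Nodes removed: 3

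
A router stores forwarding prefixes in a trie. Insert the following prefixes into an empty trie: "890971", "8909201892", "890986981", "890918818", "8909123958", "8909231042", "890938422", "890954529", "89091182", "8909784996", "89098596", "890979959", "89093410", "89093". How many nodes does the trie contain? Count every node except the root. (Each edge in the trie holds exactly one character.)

For each word, the new-node count is its length minus the longest prefix already in the trie:
  "890971" → 6 new (8, 9, 0, 9, 7, 1)
  "8909201892" → prefix "8909" already present; 6 new (2, 0, 1, 8, 9, 2)
  "890986981" → prefix "8909" already present; 5 new (8, 6, 9, 8, 1)
  "890918818" → prefix "8909" already present; 5 new (1, 8, 8, 1, 8)
  "8909123958" → prefix "89091" already present; 5 new (2, 3, 9, 5, 8)
  "8909231042" → prefix "89092" already present; 5 new (3, 1, 0, 4, 2)
  "890938422" → prefix "8909" already present; 5 new (3, 8, 4, 2, 2)
  "890954529" → prefix "8909" already present; 5 new (5, 4, 5, 2, 9)
  "89091182" → prefix "89091" already present; 3 new (1, 8, 2)
  "8909784996" → prefix "89097" already present; 5 new (8, 4, 9, 9, 6)
  "89098596" → prefix "89098" already present; 3 new (5, 9, 6)
  "890979959" → prefix "89097" already present; 4 new (9, 9, 5, 9)
  "89093410" → prefix "89093" already present; 3 new (4, 1, 0)
  "89093" → prefix "89093" already present; 0 new (none)
Total nodes = 6 + 6 + 5 + 5 + 5 + 5 + 5 + 5 + 3 + 5 + 3 + 4 + 3 + 0 = 60

60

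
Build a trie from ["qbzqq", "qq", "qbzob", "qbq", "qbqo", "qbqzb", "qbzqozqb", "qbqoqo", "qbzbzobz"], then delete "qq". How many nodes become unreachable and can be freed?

Walk "qq" from the leaf back toward the root, removing each node that no remaining word uses.
The suffix "q" (1 node) is used only by "qq"; the node for "q" still has the child "b", so pruning stops there.
Nodes removed: 1

1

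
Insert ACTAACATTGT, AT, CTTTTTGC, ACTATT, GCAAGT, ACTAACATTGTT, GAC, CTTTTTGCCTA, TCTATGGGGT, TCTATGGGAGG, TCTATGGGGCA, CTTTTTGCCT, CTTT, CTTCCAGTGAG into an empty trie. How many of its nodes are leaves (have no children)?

10

A leaf is a node with no children — equivalently, the end of a word that is not a proper prefix of any other stored word.
Those words: "ACTAACATTGTT", "ACTATT", "AT", "CTTCCAGTGAG", "CTTTTTGCCTA", "GAC", "GCAAGT", "TCTATGGGAGG", "TCTATGGGGCA", "TCTATGGGGT"
Leaf count: 10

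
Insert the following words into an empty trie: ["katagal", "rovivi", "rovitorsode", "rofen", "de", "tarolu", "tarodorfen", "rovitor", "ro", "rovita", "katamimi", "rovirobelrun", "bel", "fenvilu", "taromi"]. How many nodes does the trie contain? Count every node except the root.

Trace insertions, counting only characters that open a new branch:
  "katagal" → 7 new (k, a, t, a, g, a, l)
  "rovivi" → 6 new (r, o, v, i, v, i)
  "rovitorsode" → prefix "rovi" already present; 7 new (t, o, r, s, o, d, e)
  "rofen" → prefix "ro" already present; 3 new (f, e, n)
  "de" → 2 new (d, e)
  "tarolu" → 6 new (t, a, r, o, l, u)
  "tarodorfen" → prefix "taro" already present; 6 new (d, o, r, f, e, n)
  "rovitor" → prefix "rovitor" already present; 0 new (none)
  "ro" → prefix "ro" already present; 0 new (none)
  "rovita" → prefix "rovit" already present; 1 new (a)
  "katamimi" → prefix "kata" already present; 4 new (m, i, m, i)
  "rovirobelrun" → prefix "rovi" already present; 8 new (r, o, b, e, l, r, u, n)
  "bel" → 3 new (b, e, l)
  "fenvilu" → 7 new (f, e, n, v, i, l, u)
  "taromi" → prefix "taro" already present; 2 new (m, i)
Total nodes = 7 + 6 + 7 + 3 + 2 + 6 + 6 + 0 + 0 + 1 + 4 + 8 + 3 + 7 + 2 = 62

62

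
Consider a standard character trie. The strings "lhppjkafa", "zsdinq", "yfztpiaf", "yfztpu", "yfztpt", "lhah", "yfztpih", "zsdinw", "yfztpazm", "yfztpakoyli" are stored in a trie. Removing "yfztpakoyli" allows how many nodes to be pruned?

5

A node on "yfztpakoyli"'s path can go only if nothing else ends at it or branches off below it.
The suffix "koyli" (5 nodes) is used only by "yfztpakoyli"; the node for "yfztpa" still has the child "z", so pruning stops there.
Nodes removed: 5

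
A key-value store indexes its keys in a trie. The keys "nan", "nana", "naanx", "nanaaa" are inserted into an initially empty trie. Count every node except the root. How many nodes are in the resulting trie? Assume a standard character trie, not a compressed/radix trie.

9

Trace insertions, counting only characters that open a new branch:
  "nan" → 3 new (n, a, n)
  "nana" → prefix "nan" already present; 1 new (a)
  "naanx" → prefix "na" already present; 3 new (a, n, x)
  "nanaaa" → prefix "nana" already present; 2 new (a, a)
Total nodes = 3 + 1 + 3 + 2 = 9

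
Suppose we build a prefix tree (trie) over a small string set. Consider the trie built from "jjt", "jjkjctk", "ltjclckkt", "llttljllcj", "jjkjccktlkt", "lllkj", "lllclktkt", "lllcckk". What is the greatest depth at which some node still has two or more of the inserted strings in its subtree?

Look for the deepest trie node that still has at least two words in its subtree.
"jjkjccktlkt" and "jjkjctk" agree on "jjkjc" (5 characters) before diverging; nothing deeper is shared.
Longest shared-prefix length: 5

5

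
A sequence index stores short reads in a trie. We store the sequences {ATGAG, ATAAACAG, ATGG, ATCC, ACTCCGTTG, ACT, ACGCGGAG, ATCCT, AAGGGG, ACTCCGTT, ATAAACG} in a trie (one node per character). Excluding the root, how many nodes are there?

Trie structure (* marks end of a word):
(root)
└─ A
   ├─ A
   │  └─ G
   │     └─ G
   │        └─ G
   │           └─ G *
   ├─ C
   │  ├─ G
   │  │  └─ C
   │  │     └─ G
   │  │        └─ G
   │  │           └─ A
   │  │              └─ G *
   │  └─ T *
   │     └─ C
   │        └─ C
   │           └─ G
   │              └─ T
   │                 └─ T *
   │                    └─ G *
   └─ T
      ├─ A
      │  └─ A
      │     └─ A
      │        └─ C
      │           ├─ A
      │           │  └─ G *
      │           └─ G *
      ├─ C
      │  └─ C *
      │     └─ T *
      └─ G
         ├─ A
         │  └─ G *
         └─ G *
Counting every labelled node above: 35.

35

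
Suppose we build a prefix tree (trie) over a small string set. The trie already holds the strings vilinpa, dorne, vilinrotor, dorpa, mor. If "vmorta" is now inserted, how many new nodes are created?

Walking "vmorta" from the root, the first 1 characters ("v") follow existing edges; "m" is the first miss.
Each of the 5 remaining characters creates one node.

5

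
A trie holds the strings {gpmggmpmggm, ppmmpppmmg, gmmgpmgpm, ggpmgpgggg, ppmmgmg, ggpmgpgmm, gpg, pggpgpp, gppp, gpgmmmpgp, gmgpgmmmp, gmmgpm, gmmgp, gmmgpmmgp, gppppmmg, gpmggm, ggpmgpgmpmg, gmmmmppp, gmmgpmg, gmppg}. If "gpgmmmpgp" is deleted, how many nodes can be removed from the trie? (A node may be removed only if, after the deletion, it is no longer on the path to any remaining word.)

6

After clearing the end-marker at "gpgmmmpgp", prune upward until reaching a node still needed by another word.
The suffix "mmmpgp" (6 nodes) is used only by "gpgmmmpgp"; "gpg" is itself a stored word, so pruning stops there.
Nodes removed: 6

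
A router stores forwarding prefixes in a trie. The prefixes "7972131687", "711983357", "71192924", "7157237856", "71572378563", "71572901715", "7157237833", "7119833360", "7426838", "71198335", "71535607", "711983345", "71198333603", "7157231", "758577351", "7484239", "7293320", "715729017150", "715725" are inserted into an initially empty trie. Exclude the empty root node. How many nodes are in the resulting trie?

Trace insertions, counting only characters that open a new branch:
  "7972131687" → 10 new (7, 9, 7, 2, 1, 3, 1, 6, 8, 7)
  "711983357" → prefix "7" already present; 8 new (1, 1, 9, 8, 3, 3, 5, 7)
  "71192924" → prefix "7119" already present; 4 new (2, 9, 2, 4)
  "7157237856" → prefix "71" already present; 8 new (5, 7, 2, 3, 7, 8, 5, 6)
  "71572378563" → prefix "7157237856" already present; 1 new (3)
  "71572901715" → prefix "71572" already present; 6 new (9, 0, 1, 7, 1, 5)
  "7157237833" → prefix "71572378" already present; 2 new (3, 3)
  "7119833360" → prefix "7119833" already present; 3 new (3, 6, 0)
  "7426838" → prefix "7" already present; 6 new (4, 2, 6, 8, 3, 8)
  "71198335" → prefix "71198335" already present; 0 new (none)
  "71535607" → prefix "715" already present; 5 new (3, 5, 6, 0, 7)
  "711983345" → prefix "7119833" already present; 2 new (4, 5)
  "71198333603" → prefix "7119833360" already present; 1 new (3)
  "7157231" → prefix "715723" already present; 1 new (1)
  "758577351" → prefix "7" already present; 8 new (5, 8, 5, 7, 7, 3, 5, 1)
  "7484239" → prefix "74" already present; 5 new (8, 4, 2, 3, 9)
  "7293320" → prefix "7" already present; 6 new (2, 9, 3, 3, 2, 0)
  "715729017150" → prefix "71572901715" already present; 1 new (0)
  "715725" → prefix "71572" already present; 1 new (5)
Total nodes = 10 + 8 + 4 + 8 + 1 + 6 + 2 + 3 + 6 + 0 + 5 + 2 + 1 + 1 + 8 + 5 + 6 + 1 + 1 = 78

78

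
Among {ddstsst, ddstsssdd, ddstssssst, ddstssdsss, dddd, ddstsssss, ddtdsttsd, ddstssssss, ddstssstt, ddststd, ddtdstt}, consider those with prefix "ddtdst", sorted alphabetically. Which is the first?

Words with prefix "ddtdst", in lexicographic order: "ddtdstt", "ddtdsttsd"
Position 1: ddtdstt

ddtdstt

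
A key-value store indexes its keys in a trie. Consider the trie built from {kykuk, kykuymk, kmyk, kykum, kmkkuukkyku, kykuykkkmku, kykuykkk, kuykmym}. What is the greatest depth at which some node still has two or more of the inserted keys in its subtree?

8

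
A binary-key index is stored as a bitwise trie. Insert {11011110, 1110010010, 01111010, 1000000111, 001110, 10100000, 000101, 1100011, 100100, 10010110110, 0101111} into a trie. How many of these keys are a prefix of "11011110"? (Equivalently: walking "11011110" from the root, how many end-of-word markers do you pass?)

Walk "11011110" from the root; an end-of-word marker is hit whenever a stored word is a prefix of "11011110".
Prefixes of the query that are stored words: "11011110"
Count: 1

1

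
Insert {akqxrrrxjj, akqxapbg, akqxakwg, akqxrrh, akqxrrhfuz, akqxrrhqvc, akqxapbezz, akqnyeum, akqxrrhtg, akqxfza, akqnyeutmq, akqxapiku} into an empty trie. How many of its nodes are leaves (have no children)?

A leaf is a node with no children — equivalently, the end of a word that is not a proper prefix of any other stored word.
Those words: "akqnyeum", "akqnyeutmq", "akqxakwg", "akqxapbezz", "akqxapbg", "akqxapiku", "akqxfza", "akqxrrhfuz", "akqxrrhqvc", "akqxrrhtg", "akqxrrrxjj"
Leaf count: 11

11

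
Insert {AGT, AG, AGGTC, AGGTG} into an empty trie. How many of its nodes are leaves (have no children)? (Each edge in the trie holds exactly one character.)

3

A leaf is a node with no children — equivalently, the end of a word that is not a proper prefix of any other stored word.
Those words: "AGGTC", "AGGTG", "AGT"
Leaf count: 3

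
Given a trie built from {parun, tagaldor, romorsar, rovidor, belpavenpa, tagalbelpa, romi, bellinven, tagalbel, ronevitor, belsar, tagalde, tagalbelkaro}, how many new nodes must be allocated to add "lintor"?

No existing word starts with "l", so every character of "lintor" needs a new node.
6 − 0 = 6 new nodes.

6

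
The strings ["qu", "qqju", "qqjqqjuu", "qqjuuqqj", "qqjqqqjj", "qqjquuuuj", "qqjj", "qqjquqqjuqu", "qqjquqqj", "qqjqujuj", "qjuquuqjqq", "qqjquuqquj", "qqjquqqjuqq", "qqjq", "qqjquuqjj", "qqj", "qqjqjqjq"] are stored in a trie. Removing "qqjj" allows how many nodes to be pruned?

1

Walk "qqjj" from the leaf back toward the root, removing each node that no remaining word uses.
The suffix "j" (1 node) is used only by "qqjj"; the node for "qqj" still has the child "u", so pruning stops there.
Nodes removed: 1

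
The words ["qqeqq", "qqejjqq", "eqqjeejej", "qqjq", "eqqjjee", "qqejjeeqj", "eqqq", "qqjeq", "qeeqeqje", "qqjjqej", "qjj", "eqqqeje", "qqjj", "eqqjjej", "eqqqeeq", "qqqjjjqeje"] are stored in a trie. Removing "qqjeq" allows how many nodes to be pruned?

A node on "qqjeq"'s path can go only if nothing else ends at it or branches off below it.
The suffix "eq" (2 nodes) is used only by "qqjeq"; the node for "qqj" still has the child "q", so pruning stops there.
Nodes removed: 2

2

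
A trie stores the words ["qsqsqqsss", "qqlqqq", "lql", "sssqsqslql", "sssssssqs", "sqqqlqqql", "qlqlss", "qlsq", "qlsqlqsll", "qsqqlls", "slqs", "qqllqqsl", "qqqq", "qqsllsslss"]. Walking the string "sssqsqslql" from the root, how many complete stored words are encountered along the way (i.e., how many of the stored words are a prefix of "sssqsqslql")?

1

Check each prefix of "sssqsqslql" against the stored set — each match is an end-marker on the path.
Prefixes of the query that are stored words: "sssqsqslql"
Count: 1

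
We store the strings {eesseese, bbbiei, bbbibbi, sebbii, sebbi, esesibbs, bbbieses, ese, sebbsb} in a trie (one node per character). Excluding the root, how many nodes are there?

35

Insert word by word; a character creates a node only if that edge doesn't already exist:
  "eesseese" → 8 new (e, e, s, s, e, e, s, e)
  "bbbiei" → 6 new (b, b, b, i, e, i)
  "bbbibbi" → prefix "bbbi" already present; 3 new (b, b, i)
  "sebbii" → 6 new (s, e, b, b, i, i)
  "sebbi" → prefix "sebbi" already present; 0 new (none)
  "esesibbs" → prefix "e" already present; 7 new (s, e, s, i, b, b, s)
  "bbbieses" → prefix "bbbie" already present; 3 new (s, e, s)
  "ese" → prefix "ese" already present; 0 new (none)
  "sebbsb" → prefix "sebb" already present; 2 new (s, b)
Total nodes = 8 + 6 + 3 + 6 + 0 + 7 + 3 + 0 + 2 = 35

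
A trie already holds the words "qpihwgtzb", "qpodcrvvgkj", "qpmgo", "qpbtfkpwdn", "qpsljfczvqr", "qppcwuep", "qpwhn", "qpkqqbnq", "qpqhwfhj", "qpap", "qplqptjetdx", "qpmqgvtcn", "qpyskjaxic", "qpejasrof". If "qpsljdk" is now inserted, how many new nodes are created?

The longest prefix of "qpsljdk" already in the trie is "qpslj" (length 5).
New nodes needed: |"qpsljdk"| − 5 = 7 − 5 = 2.

2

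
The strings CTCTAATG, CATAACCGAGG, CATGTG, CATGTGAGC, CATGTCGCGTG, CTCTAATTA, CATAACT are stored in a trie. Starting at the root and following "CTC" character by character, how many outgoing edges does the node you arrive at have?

1

Follow the path "CTC" to its node, then look at its outgoing edges.
Characters that immediately follow "CTC" among the stored strings: {T}.
That node has 1 child edge.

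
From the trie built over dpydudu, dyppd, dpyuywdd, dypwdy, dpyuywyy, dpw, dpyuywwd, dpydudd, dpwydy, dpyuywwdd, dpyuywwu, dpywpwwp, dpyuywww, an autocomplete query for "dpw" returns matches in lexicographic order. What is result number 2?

dpwydy

Filter for "dpw…" and sort: "dpw", "dpwydy"
Position 2: dpwydy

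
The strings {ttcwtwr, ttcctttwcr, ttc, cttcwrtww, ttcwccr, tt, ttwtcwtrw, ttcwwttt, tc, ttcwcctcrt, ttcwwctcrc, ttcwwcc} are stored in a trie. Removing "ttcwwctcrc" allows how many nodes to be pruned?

After clearing the end-marker at "ttcwwctcrc", prune upward until reaching a node still needed by another word.
The suffix "tcrc" (4 nodes) is used only by "ttcwwctcrc"; the node for "ttcwwc" still has the child "c", so pruning stops there.
Nodes removed: 4

4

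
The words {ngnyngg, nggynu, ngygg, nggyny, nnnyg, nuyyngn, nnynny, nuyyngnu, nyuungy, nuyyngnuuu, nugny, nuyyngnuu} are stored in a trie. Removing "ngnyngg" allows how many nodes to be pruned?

Walk "ngnyngg" from the leaf back toward the root, removing each node that no remaining word uses.
The suffix "nyngg" (5 nodes) is used only by "ngnyngg"; the node for "ng" still has the child "g", so pruning stops there.
Nodes removed: 5

5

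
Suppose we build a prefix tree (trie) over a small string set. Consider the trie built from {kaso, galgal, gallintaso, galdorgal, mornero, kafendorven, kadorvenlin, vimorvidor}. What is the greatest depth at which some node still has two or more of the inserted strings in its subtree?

Look for the deepest trie node that still has at least two words in its subtree.
"galdorgal" and "galgal" agree on "gal" (3 characters) before diverging; nothing deeper is shared.
Longest shared-prefix length: 3

3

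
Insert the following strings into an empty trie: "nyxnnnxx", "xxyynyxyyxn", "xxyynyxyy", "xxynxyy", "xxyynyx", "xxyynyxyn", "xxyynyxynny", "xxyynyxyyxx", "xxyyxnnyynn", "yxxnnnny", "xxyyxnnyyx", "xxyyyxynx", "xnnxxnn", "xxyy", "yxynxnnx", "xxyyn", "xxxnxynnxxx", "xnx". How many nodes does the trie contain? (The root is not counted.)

70

Insert word by word; a character creates a node only if that edge doesn't already exist:
  "nyxnnnxx" → 8 new (n, y, x, n, n, n, x, x)
  "xxyynyxyyxn" → 11 new (x, x, y, y, n, y, x, y, y, x, n)
  "xxyynyxyy" → prefix "xxyynyxyy" already present; 0 new (none)
  "xxynxyy" → prefix "xxy" already present; 4 new (n, x, y, y)
  "xxyynyx" → prefix "xxyynyx" already present; 0 new (none)
  "xxyynyxyn" → prefix "xxyynyxy" already present; 1 new (n)
  "xxyynyxynny" → prefix "xxyynyxyn" already present; 2 new (n, y)
  "xxyynyxyyxx" → prefix "xxyynyxyyx" already present; 1 new (x)
  "xxyyxnnyynn" → prefix "xxyy" already present; 7 new (x, n, n, y, y, n, n)
  "yxxnnnny" → 8 new (y, x, x, n, n, n, n, y)
  "xxyyxnnyyx" → prefix "xxyyxnnyy" already present; 1 new (x)
  "xxyyyxynx" → prefix "xxyy" already present; 5 new (y, x, y, n, x)
  "xnnxxnn" → prefix "x" already present; 6 new (n, n, x, x, n, n)
  "xxyy" → prefix "xxyy" already present; 0 new (none)
  "yxynxnnx" → prefix "yx" already present; 6 new (y, n, x, n, n, x)
  "xxyyn" → prefix "xxyyn" already present; 0 new (none)
  "xxxnxynnxxx" → prefix "xx" already present; 9 new (x, n, x, y, n, n, x, x, x)
  "xnx" → prefix "xn" already present; 1 new (x)
Total nodes = 8 + 11 + 0 + 4 + 0 + 1 + 2 + 1 + 7 + 8 + 1 + 5 + 6 + 0 + 6 + 0 + 9 + 1 = 70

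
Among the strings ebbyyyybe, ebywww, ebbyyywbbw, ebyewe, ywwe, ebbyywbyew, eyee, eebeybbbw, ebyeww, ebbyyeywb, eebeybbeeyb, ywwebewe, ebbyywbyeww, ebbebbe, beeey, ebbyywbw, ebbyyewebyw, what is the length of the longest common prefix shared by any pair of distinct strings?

Equivalently: take the maximum, over all pairs, of their longest common prefix length.
"ebbyywbyew" and "ebbyywbyeww" agree on "ebbyywbyew" (10 characters) before diverging; nothing deeper is shared.
Longest shared-prefix length: 10

10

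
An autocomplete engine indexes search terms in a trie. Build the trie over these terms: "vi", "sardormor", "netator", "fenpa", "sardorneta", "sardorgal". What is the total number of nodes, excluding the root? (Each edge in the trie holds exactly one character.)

30

Count nodes per top-level branch (shared prefixes stored once):
  'f'-branch (fenpa): 5 nodes
  'n'-branch (netator): 7 nodes
  's'-branch (sardorgal, sardormor, sardorneta): 16 nodes
  'v'-branch (vi): 2 nodes
Sum: 30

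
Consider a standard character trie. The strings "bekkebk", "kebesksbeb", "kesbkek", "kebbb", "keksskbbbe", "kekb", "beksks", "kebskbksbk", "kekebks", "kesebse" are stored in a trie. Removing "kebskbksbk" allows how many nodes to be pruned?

After clearing the end-marker at "kebskbksbk", prune upward until reaching a node still needed by another word.
The suffix "skbksbk" (7 nodes) is used only by "kebskbksbk"; the node for "keb" still has the child "e", so pruning stops there.
Nodes removed: 7

7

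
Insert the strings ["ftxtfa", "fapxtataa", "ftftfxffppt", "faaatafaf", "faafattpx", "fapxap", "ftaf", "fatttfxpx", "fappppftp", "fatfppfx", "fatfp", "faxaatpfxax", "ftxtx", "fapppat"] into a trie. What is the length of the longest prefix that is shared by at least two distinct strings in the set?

The deepest shared node is where two words last agree before diverging.
"fapppat" and "fappppftp" agree on "fappp" (5 characters) before diverging; nothing deeper is shared.
Longest shared-prefix length: 5

5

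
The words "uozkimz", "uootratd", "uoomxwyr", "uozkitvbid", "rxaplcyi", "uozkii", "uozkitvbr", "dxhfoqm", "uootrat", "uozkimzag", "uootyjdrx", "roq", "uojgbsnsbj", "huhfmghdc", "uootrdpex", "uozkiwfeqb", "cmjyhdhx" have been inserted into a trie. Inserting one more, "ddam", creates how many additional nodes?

3

The longest prefix of "ddam" already in the trie is "d" (length 1).
So 4 − 1 = 3 new nodes.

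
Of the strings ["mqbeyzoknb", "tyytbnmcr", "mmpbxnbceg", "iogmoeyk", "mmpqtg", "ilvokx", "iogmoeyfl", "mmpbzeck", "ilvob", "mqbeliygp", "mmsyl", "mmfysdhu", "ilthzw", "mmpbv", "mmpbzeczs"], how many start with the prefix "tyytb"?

Traverse to the node for "tyytb", then collect every word in that subtree.
Words under "tyytb": tyytbnmcr
Count: 1

1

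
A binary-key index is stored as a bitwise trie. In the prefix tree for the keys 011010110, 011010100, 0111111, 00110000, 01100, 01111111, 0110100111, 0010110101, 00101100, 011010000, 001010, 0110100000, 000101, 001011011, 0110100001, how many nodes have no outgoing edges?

13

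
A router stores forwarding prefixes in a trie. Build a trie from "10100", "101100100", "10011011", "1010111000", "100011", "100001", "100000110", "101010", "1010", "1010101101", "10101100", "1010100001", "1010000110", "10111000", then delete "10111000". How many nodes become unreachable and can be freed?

A node on "10111000"'s path can go only if nothing else ends at it or branches off below it.
The suffix "1000" (4 nodes) is used only by "10111000"; the node for "1011" still has the child "0", so pruning stops there.
Nodes removed: 4

4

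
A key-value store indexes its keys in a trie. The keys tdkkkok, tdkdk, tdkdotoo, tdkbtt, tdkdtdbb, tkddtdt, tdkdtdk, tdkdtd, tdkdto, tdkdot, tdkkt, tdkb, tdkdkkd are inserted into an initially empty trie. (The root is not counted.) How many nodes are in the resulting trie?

31

Count nodes per top-level branch (shared prefixes stored once):
  't'-branch (tdkb, tdkbtt, tdkdk, tdkdkkd, tdkdot, tdkdotoo, tdkdtd, tdkdtdbb, tdkdtdk, tdkdto, tdkkkok, tdkkt, tkddtdt): 31 nodes
Sum: 31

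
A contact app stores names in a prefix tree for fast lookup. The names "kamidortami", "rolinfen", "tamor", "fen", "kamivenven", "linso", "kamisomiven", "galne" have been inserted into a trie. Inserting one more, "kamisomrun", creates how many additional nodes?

3

"kamisom" is already a path in the trie; the remaining "run" must be added.
Each of the 3 remaining characters creates one node.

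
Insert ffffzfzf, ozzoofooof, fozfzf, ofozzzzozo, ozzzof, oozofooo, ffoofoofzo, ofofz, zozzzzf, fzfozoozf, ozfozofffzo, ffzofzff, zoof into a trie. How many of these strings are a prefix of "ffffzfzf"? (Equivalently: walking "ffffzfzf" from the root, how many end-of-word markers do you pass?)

1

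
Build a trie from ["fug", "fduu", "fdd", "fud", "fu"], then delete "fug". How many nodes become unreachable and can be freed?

1

After clearing the end-marker at "fug", prune upward until reaching a node still needed by another word.
The suffix "g" (1 node) is used only by "fug"; the node for "fu" still has the child "d", so pruning stops there.
Nodes removed: 1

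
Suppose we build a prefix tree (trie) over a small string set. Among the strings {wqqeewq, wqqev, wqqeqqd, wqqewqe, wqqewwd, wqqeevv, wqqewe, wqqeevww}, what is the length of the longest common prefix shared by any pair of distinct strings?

6

Look for the deepest trie node that still has at least two words in its subtree.
"wqqeevv" and "wqqeevww" agree on "wqqeev" (6 characters) before diverging; nothing deeper is shared.
Longest shared-prefix length: 6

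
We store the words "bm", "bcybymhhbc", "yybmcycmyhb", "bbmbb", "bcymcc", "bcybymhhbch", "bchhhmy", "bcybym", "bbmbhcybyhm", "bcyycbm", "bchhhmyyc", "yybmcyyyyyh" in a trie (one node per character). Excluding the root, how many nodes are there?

Count nodes per top-level branch (shared prefixes stored once):
  'b'-branch (bbmbb, bbmbhcybyhm, bchhhmy, bchhhmyyc, bcybym, bcybymhhbc, bcybymhhbch, bcymcc, bcyycbm, bm): 37 nodes
  'y'-branch (yybmcycmyhb, yybmcyyyyyh): 16 nodes
Sum: 53

53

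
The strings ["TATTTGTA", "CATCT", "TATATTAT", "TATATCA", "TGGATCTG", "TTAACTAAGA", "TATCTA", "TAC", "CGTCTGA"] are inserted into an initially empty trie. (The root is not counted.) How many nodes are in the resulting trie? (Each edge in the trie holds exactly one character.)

Insert word by word; a character creates a node only if that edge doesn't already exist:
  "TATTTGTA" → 8 new (T, A, T, T, T, G, T, A)
  "CATCT" → 5 new (C, A, T, C, T)
  "TATATTAT" → prefix "TAT" already present; 5 new (A, T, T, A, T)
  "TATATCA" → prefix "TATAT" already present; 2 new (C, A)
  "TGGATCTG" → prefix "T" already present; 7 new (G, G, A, T, C, T, G)
  "TTAACTAAGA" → prefix "T" already present; 9 new (T, A, A, C, T, A, A, G, A)
  "TATCTA" → prefix "TAT" already present; 3 new (C, T, A)
  "TAC" → prefix "TA" already present; 1 new (C)
  "CGTCTGA" → prefix "C" already present; 6 new (G, T, C, T, G, A)
Total nodes = 8 + 5 + 5 + 2 + 7 + 9 + 3 + 1 + 6 = 46

46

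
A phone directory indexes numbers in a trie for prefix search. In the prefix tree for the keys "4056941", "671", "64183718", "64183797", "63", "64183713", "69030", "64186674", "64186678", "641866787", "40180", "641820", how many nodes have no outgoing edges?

11

Leaves are exactly the stored words that no other stored word extends.
Those words: "40180", "4056941", "63", "641820", "64183713", "64183718", "64183797", "64186674", "641866787", "671", "69030"
Leaf count: 11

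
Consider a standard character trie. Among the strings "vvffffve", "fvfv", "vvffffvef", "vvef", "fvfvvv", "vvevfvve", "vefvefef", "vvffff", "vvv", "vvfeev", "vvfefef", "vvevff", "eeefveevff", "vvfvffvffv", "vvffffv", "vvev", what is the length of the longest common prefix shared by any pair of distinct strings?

8

Look for the deepest trie node that still has at least two words in its subtree.
"vvffffve" and "vvffffvef" agree on "vvffffve" (8 characters) before diverging; nothing deeper is shared.
Longest shared-prefix length: 8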